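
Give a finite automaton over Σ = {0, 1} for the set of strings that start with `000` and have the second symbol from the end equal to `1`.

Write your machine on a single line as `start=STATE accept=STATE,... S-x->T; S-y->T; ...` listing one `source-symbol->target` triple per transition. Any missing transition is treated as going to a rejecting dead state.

Build one automaton per condition and run them in lockstep. The first has 5 states tracking whether the input so far still matches the prefix `000`; the second has 7 states tracking the last 2 symbols read. A product state is a pair (one from each), accepting exactly when both do.
          0    1  
>  s0     s1   s2 
   s1     s3   s4 
   s2     s5   s6 
   s3     s7   s4 
   s4     s5   s6 
   s5     s8   s4 
   s6     s5   s6 
   s7     s7   s9 
   s8     s8   s4 
   s9    s10  s11 
 * s10    s7   s9 
 * s11   s10  s11 
(> = start, * = accepting)

start=s0; accept=s10,s11; s0-0->s1; s0-1->s2; s1-0->s3; s1-1->s4; s2-0->s5; s2-1->s6; s3-0->s7; s3-1->s4; s4-0->s5; s4-1->s6; s5-0->s8; s5-1->s4; s6-0->s5; s6-1->s6; s7-0->s7; s7-1->s9; s8-0->s8; s8-1->s4; s9-0->s10; s9-1->s11; s10-0->s7; s10-1->s9; s11-0->s10; s11-1->s11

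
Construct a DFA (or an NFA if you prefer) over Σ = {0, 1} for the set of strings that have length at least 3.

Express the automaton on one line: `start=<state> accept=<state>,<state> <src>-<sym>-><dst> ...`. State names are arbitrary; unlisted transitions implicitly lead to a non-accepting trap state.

start=q0 accept=q3,q4 q0-0->q1 q0-1->q1 q1-0->q2 q1-1->q2 q2-0->q3 q2-1->q3 q3-0->q4 q3-1->q4 q4-0->q4 q4-1->q4

We only need to distinguish lengths 0, 1, …, 3, and '>3'. Chain q0 → q1 → q2 → q3 → q4 on every symbol, with q4 looping. Accepting states: {q3, q4}.
A 5-state machine:
        0   1  
>  q0   q1  q1 
   q1   q2  q2 
   q2   q3  q3 
 * q3   q4  q4 
 * q4   q4  q4 
(> = start, * = accepting)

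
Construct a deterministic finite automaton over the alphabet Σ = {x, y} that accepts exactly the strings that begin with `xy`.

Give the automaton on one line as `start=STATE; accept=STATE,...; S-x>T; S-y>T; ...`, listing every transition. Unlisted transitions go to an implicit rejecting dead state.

start=q0; accept=q2; q0-x>q1; q0-y>q3; q1-x>q3; q1-y>q2; q2-x>q2; q2-y>q2; q3-x>q3; q3-y>q3

Walk along `xy` while the input agrees: from q0 take `x` to q1, and so on. Any deviation drops to the rejecting sink q3. Once q2 is reached the prefix is confirmed and every continuation is accepted.
A 4-state machine:
        x   y  
>  q0   q1  q3 
   q1   q3  q2 
 * q2   q2  q2 
   q3   q3  q3 
(> = start, * = accepting)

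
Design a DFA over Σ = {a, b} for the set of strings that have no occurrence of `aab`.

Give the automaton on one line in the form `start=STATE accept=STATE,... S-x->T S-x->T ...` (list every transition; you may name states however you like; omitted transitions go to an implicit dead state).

start=q0 accept=q0,q1,q2 q0-a->q1 q0-b->q0 q1-a->q2 q1-b->q0 q2-a->q2 q2-b->q3 q3-a->q3 q3-b->q3

This is the complement of 'contains `aab`'. Use the same substring-matching states — q0 through q3 holding how much of `aab` has just been matched — but flip the accepting set: everything except the trap q3 accepts.
4 states suffice.
        a   b  
>* q0   q1  q0 
 * q1   q2  q0 
 * q2   q2  q3 
   q3   q3  q3 
(> = start, * = accepting)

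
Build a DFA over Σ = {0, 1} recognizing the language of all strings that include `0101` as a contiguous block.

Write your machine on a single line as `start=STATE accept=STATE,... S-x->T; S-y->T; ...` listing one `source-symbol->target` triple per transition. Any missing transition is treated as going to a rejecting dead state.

start=S0; accept=S4; S0-0->S1; S0-1->S0; S1-0->S1; S1-1->S2; S2-0->S3; S2-1->S0; S3-0->S1; S3-1->S4; S4-0->S4; S4-1->S4

States S0..S3 record the length of the longest prefix of `0101` that matches the current input suffix. Reaching S4 means `0101` has been seen, and we stay there forever. Accept from S4.
With 5 states:
        0   1  
>  S0   S1  S0 
   S1   S1  S2 
   S2   S3  S0 
   S3   S1  S4 
 * S4   S4  S4 
(> = start, * = accepting)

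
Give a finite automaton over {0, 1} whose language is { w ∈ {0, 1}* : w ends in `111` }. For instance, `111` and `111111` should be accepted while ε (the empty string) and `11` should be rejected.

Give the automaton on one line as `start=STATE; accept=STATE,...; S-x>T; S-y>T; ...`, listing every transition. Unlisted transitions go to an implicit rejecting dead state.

Let each state record the length of the longest suffix of the input read so far that is also a prefix of `111`. q1 means the last symbol is `1`; q2 means the last 2 symbols are `11`; q3 means the last 3 symbols are `111`. Accept only at q3, where the string currently ends in `111`.
A 4-state machine:
        0   1  
>  q0   q0  q1 
   q1   q0  q2 
   q2   q0  q3 
 * q3   q0  q3 
(> = start, * = accepting)

start=q0; accept=q3; q0-0>q0; q0-1>q1; q1-0>q0; q1-1>q2; q2-0>q0; q2-1>q3; q3-0>q0; q3-1>q3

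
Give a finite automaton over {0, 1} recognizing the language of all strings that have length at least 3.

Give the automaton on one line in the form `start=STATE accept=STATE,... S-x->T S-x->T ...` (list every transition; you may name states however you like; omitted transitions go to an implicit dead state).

We only need to distinguish lengths 0, 1, …, 3, and '>3'. Chain s0 → s1 → s2 → s3 → s4 on every symbol, with s4 looping. Accepting states: {s3, s4}.
With 5 states:
        0   1  
>  s0   s1  s1 
   s1   s2  s2 
   s2   s3  s3 
 * s3   s4  s4 
 * s4   s4  s4 
(> = start, * = accepting)

start=s0 accept=s3,s4 s0-0->s1 s0-1->s1 s1-0->s2 s1-1->s2 s2-0->s3 s2-1->s3 s3-0->s4 s3-1->s4 s4-0->s4 s4-1->s4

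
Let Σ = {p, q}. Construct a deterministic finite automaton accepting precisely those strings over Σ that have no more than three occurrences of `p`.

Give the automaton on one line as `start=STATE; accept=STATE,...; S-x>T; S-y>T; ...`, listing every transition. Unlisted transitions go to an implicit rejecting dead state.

Count `p`s, saturating at 4: states A through D mean 0 through 3 `p`s seen; E means more than 3. Each `p` increments (capped at E); other symbols loop. Accept from {A, B, C, D}.
       p  q 
>* A   B  A 
 * B   C  B 
 * C   D  C 
 * D   E  D 
   E   E  E 
(> = start, * = accepting)

start=A; accept=A,B,C,D; A-p>B; A-q>A; B-p>C; B-q>B; C-p>D; C-q>C; D-p>E; D-q>D; E-p>E; E-q>E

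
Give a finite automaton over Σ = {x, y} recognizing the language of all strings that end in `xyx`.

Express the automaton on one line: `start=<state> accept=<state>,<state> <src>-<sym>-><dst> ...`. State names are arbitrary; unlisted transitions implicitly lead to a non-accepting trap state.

start=s0 accept=s3 s0-x->s1 s0-y->s0 s1-x->s1 s1-y->s2 s2-x->s3 s2-y->s0 s3-x->s1 s3-y->s2

Let each state record the length of the longest suffix of the input read so far that is also a prefix of `xyx`. s1 means the last symbol is `x`; s2 means the last 2 symbols are `xy`; s3 means the last 3 symbols are `xyx`. Accept only at s3, where the string currently ends in `xyx`.
        x   y  
>  s0   s1  s0 
   s1   s1  s2 
   s2   s3  s0 
 * s3   s1  s2 
(> = start, * = accepting)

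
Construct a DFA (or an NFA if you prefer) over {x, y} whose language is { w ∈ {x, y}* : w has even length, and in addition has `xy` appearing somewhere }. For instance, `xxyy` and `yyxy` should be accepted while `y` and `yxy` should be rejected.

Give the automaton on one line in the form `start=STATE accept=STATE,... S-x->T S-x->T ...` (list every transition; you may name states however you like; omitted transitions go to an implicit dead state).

Handle the two conditions separately and then intersect. The first has 2 states tracking the input length modulo 2; the second has 3 states tracking whether and how much of `xy` has been seen. A product state is a pair (one from each), accepting exactly when both do.
6 states suffice.
        x   y  
>  S0   S1  S2 
   S1   S3  S4 
   S2   S3  S0 
   S3   S1  S5 
 * S4   S5  S5 
   S5   S4  S4 
(> = start, * = accepting)

start=S0 accept=S4 S0-x->S1 S0-y->S2 S1-x->S3 S1-y->S4 S2-x->S3 S2-y->S0 S3-x->S1 S3-y->S5 S4-x->S5 S4-y->S5 S5-x->S4 S5-y->S4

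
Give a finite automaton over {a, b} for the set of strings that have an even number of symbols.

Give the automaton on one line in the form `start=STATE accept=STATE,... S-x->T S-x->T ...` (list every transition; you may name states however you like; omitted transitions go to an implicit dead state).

start=s0 accept=s0 s0-a->s1 s0-b->s1 s1-a->s0 s1-b->s0

Only the length mod 2 matters, so use a 2-cycle: from any state, every input symbol moves to the next state, wrapping s1 back to s0. Mark s0 accepting.
        a   b  
>* s0   s1  s1 
   s1   s0  s0 
(> = start, * = accepting)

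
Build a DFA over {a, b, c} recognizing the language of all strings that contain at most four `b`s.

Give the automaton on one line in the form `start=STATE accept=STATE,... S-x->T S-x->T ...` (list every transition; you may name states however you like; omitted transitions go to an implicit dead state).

start=s0 accept=s0,s1,s2,s3,s4 s0-a->s0 s0-b->s1 s0-c->s0 s1-a->s1 s1-b->s2 s1-c->s1 s2-a->s2 s2-b->s3 s2-c->s2 s3-a->s3 s3-b->s4 s3-c->s3 s4-a->s4 s4-b->s5 s4-c->s4 s5-a->s5 s5-b->s5 s5-c->s5

Only the number of `b`s matters, and only up to 5. Make a chain s0 → s1 → s2 → s3 → s4 → s5 advanced by each `b` (with s5 absorbing); every other symbol self-loops. The accepting set is {s0, s1, s2, s3, s4}.
        a   b   c  
>* s0   s0  s1  s0 
 * s1   s1  s2  s1 
 * s2   s2  s3  s2 
 * s3   s3  s4  s3 
 * s4   s4  s5  s4 
   s5   s5  s5  s5 
(> = start, * = accepting)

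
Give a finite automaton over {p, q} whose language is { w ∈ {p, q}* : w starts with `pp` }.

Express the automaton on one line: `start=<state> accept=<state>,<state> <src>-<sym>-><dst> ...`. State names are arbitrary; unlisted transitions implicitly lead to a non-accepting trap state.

start=S0 accept=S2 S0-p->S1 S0-q->S3 S1-p->S2 S1-q->S3 S2-p->S2 S2-q->S2 S3-p->S3 S3-q->S3

Walk along `pp` while the input agrees: from S0 take `p` to S1, and so on. Any deviation drops to the rejecting sink S3. Once S2 is reached the prefix is confirmed and every continuation is accepted.
4 states suffice.
        p   q  
>  S0   S1  S3 
   S1   S2  S3 
 * S2   S2  S2 
   S3   S3  S3 
(> = start, * = accepting)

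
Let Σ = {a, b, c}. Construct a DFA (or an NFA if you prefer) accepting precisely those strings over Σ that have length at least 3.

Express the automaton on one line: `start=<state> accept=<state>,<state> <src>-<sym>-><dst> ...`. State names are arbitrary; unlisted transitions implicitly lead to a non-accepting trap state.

We only need to distinguish lengths 0, 1, …, 3, and '>3'. Chain q0 → q1 → q2 → q3 → q4 on every symbol, with q4 looping. Accepting states: {q3, q4}.
With 5 states:
        a   b   c  
>  q0   q1  q1  q1 
   q1   q2  q2  q2 
   q2   q3  q3  q3 
 * q3   q4  q4  q4 
 * q4   q4  q4  q4 
(> = start, * = accepting)

start=q0 accept=q3,q4 q0-a->q1 q0-b->q1 q0-c->q1 q1-a->q2 q1-b->q2 q1-c->q2 q2-a->q3 q2-b->q3 q2-c->q3 q3-a->q4 q3-b->q4 q3-c->q4 q4-a->q4 q4-b->q4 q4-c->q4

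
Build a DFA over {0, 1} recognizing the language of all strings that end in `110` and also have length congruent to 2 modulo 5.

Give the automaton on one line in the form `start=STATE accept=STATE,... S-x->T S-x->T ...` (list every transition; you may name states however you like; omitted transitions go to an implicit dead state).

start=q0 accept=q19 q0-0->q1 q0-1->q2 q1-0->q3 q1-1->q4 q2-0->q3 q2-1->q5 q3-0->q6 q3-1->q7 q4-0->q6 q4-1->q8 q5-0->q9 q5-1->q8 q6-0->q10 q6-1->q11 q7-0->q10 q7-1->q12 q8-0->q13 q8-1->q12 q9-0->q10 q9-1->q11 q10-0->q0 q10-1->q14 q11-0->q0 q11-1->q15 q12-0->q16 q12-1->q15 q13-0->q0 q13-1->q14 q14-0->q1 q14-1->q17 q15-0->q18 q15-1->q17 q16-0->q1 q16-1->q2 q17-0->q19 q17-1->q5 q18-0->q3 q18-1->q4 q19-0->q6 q19-1->q7

Handle the two conditions separately and then intersect. The first has 4 states tracking how much of the suffix `110` has currently been matched; the second has 5 states tracking the input length modulo 5. A product state is a pair (one from each), accepting exactly when both do.
With 20 states:
          0    1  
>  q0     q1   q2 
   q1     q3   q4 
   q2     q3   q5 
   q3     q6   q7 
   q4     q6   q8 
   q5     q9   q8 
   q6    q10  q11 
   q7    q10  q12 
   q8    q13  q12 
   q9    q10  q11 
   q10    q0  q14 
   q11    q0  q15 
   q12   q16  q15 
   q13    q0  q14 
   q14    q1  q17 
   q15   q18  q17 
   q16    q1   q2 
   q17   q19   q5 
   q18    q3   q4 
 * q19    q6   q7 
(> = start, * = accepting)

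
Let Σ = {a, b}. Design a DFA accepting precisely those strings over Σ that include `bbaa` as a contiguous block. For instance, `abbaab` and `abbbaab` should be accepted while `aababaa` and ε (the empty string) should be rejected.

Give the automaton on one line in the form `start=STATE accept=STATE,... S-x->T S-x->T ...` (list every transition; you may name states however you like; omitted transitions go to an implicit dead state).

Track how much of `bbaa` has been matched so far: state q0 is no progress, q4 is the absorbing accept state reached once `bbaa` has occurred. Intermediate states record partial matches; on a mismatch, fall back to the longest reusable overlap.
        a   b  
>  q0   q0  q1 
   q1   q0  q2 
   q2   q3  q2 
   q3   q4  q1 
 * q4   q4  q4 
(> = start, * = accepting)

start=q0 accept=q4 q0-a->q0 q0-b->q1 q1-a->q0 q1-b->q2 q2-a->q3 q2-b->q2 q3-a->q4 q3-b->q1 q4-a->q4 q4-b->q4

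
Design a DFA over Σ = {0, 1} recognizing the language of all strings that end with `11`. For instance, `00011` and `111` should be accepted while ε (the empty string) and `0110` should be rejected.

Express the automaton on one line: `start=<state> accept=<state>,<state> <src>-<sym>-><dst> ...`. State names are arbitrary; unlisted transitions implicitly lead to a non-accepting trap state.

start=q0 accept=q2 q0-0->q0 q0-1->q1 q1-0->q0 q1-1->q2 q2-0->q0 q2-1->q2

Remember how much of `11` the current input suffix matches. State q0 means no match yet; q1 means the last symbol is `1`; q2 means the last 2 symbols are `11`. Only q2 accepts. On a mismatch, fall back to the longest proper suffix that is still a prefix of `11`.
3 states suffice.
        0   1  
>  q0   q0  q1 
   q1   q0  q2 
 * q2   q0  q2 
(> = start, * = accepting)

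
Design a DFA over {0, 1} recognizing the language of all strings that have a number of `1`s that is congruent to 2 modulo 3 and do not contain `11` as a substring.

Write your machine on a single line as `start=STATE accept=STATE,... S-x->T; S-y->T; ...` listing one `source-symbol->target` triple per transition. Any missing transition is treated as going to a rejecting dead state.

Run two small machines in parallel and take their product. The first has 3 states tracking the count of `1`s modulo 3; the second has 3 states tracking partial matches of the forbidden pattern `11`. A product state is a pair (one from each), accepting exactly when both do.
A 9-state machine:
        0   1  
>  s0   s0  s1 
   s1   s2  s3 
   s2   s2  s4 
   s3   s3  s5 
 * s4   s6  s5 
   s5   s5  s7 
 * s6   s6  s8 
   s7   s7  s3 
   s8   s0  s7 
(> = start, * = accepting)

start=s0; accept=s4,s6; s0-0->s0; s0-1->s1; s1-0->s2; s1-1->s3; s2-0->s2; s2-1->s4; s3-0->s3; s3-1->s5; s4-0->s6; s4-1->s5; s5-0->s5; s5-1->s7; s6-0->s6; s6-1->s8; s7-0->s7; s7-1->s3; s8-0->s0; s8-1->s7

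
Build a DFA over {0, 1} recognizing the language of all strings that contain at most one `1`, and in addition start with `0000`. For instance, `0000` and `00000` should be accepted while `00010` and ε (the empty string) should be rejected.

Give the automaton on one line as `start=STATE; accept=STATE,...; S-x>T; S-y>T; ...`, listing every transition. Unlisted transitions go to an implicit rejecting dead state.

start=q0; accept=q5,q6; q0-0>q1; q0-1>q2; q1-0>q3; q1-1>q2; q2-0>q2; q2-1>q2; q3-0>q4; q3-1>q2; q4-0>q5; q4-1>q2; q5-0>q5; q5-1>q6; q6-0>q6; q6-1>q2

Run two small machines in parallel and take their product. The first has 3 states tracking the count of `1`s, saturating at 2; the second has 6 states tracking whether the input so far still matches the prefix `0000`. A product state is a pair (one from each), accepting exactly when both do. Minimizing collapses redundant product states.
        0   1  
>  q0   q1  q2 
   q1   q3  q2 
   q2   q2  q2 
   q3   q4  q2 
   q4   q5  q2 
 * q5   q5  q6 
 * q6   q6  q2 
(> = start, * = accepting)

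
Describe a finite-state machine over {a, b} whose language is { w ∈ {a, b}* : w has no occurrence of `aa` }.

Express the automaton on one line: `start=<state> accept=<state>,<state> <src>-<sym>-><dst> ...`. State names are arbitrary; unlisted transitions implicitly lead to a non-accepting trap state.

Track partial matches of the forbidden pattern `aa`. State q2 is a dead state reached once `aa` has occurred; every other state accepts. q0 means no part of `aa` is currently matched.
3 states suffice.
        a   b  
>* q0   q1  q0 
 * q1   q2  q0 
   q2   q2  q2 
(> = start, * = accepting)

start=q0 accept=q0,q1 q0-a->q1 q0-b->q0 q1-a->q2 q1-b->q0 q2-a->q2 q2-b->q2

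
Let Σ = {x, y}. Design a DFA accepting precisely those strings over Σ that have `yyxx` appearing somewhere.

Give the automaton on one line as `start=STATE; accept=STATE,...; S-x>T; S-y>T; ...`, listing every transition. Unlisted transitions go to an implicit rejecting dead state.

States q0..q3 record the length of the longest prefix of `yyxx` that matches the current input suffix. Reaching q4 means `yyxx` has been seen, and we stay there forever. Accept from q4.
5 states suffice.
        x   y  
>  q0   q0  q1 
   q1   q0  q2 
   q2   q3  q2 
   q3   q4  q1 
 * q4   q4  q4 
(> = start, * = accepting)

start=q0; accept=q4; q0-x>q0; q0-y>q1; q1-x>q0; q1-y>q2; q2-x>q3; q2-y>q2; q3-x>q4; q3-y>q1; q4-x>q4; q4-y>q4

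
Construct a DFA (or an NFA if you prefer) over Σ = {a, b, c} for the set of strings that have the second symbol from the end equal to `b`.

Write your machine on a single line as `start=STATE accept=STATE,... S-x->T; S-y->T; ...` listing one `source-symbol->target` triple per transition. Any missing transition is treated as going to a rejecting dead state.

Because acceptance depends on a position counted from the end, the machine has to buffer the most recent 2 symbols. Make each state the string of the last up-to-2 symbols read; on input `x` shift the window left and append `x`. Accept when the buffered window has length 2 and begins with `b`.
13 states suffice.
          a    b    c  
>  S0     S1   S2   S3 
   S1     S4   S5   S6 
   S2     S7   S8   S9 
   S3    S10  S11  S12 
   S4     S4   S5   S6 
   S5     S7   S8   S9 
   S6    S10  S11  S12 
 * S7     S4   S5   S6 
 * S8     S7   S8   S9 
 * S9    S10  S11  S12 
   S10    S4   S5   S6 
   S11    S7   S8   S9 
   S12   S10  S11  S12 
(> = start, * = accepting)

start=S0; accept=S7,S8,S9; S0-a->S1; S0-b->S2; S0-c->S3; S1-a->S4; S1-b->S5; S1-c->S6; S2-a->S7; S2-b->S8; S2-c->S9; S3-a->S10; S3-b->S11; S3-c->S12; S4-a->S4; S4-b->S5; S4-c->S6; S5-a->S7; S5-b->S8; S5-c->S9; S6-a->S10; S6-b->S11; S6-c->S12; S7-a->S4; S7-b->S5; S7-c->S6; S8-a->S7; S8-b->S8; S8-c->S9; S9-a->S10; S9-b->S11; S9-c->S12; S10-a->S4; S10-b->S5; S10-c->S6; S11-a->S7; S11-b->S8; S11-c->S9; S12-a->S10; S12-b->S11; S12-c->S12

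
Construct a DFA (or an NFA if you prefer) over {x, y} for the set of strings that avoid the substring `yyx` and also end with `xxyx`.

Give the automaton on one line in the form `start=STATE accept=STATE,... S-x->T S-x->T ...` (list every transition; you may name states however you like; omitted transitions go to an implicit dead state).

Handle the two conditions separately and then intersect. The first has 4 states tracking partial matches of the forbidden pattern `yyx`; the second has 5 states tracking how much of the suffix `xxyx` has currently been matched. A product state is a pair (one from each), accepting exactly when both do. After merging equivalent states the machine shrinks.
        x   y  
>  s0   s1  s2 
   s1   s3  s2 
   s2   s1  s4 
   s3   s3  s5 
   s4   s4  s4 
   s5   s6  s4 
 * s6   s3  s2 
(> = start, * = accepting)

start=s0 accept=s6 s0-x->s1 s0-y->s2 s1-x->s3 s1-y->s2 s2-x->s1 s2-y->s4 s3-x->s3 s3-y->s5 s4-x->s4 s4-y->s4 s5-x->s6 s5-y->s4 s6-x->s3 s6-y->s2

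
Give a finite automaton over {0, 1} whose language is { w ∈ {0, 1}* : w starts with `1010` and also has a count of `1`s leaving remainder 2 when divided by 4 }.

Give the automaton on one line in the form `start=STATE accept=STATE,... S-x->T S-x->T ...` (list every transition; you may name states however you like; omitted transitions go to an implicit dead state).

Build one automaton per condition and run them in lockstep. The first has 6 states tracking whether the input so far still matches the prefix `1010`; the second has 4 states tracking the count of `1`s modulo 4. A product state is a pair (one from each), accepting exactly when both do. Equivalent product states are then merged.
        0   1  
>  q0   q1  q2 
   q1   q1  q1 
   q2   q3  q1 
   q3   q1  q4 
   q4   q5  q1 
 * q5   q5  q6 
   q6   q6  q7 
   q7   q7  q8 
   q8   q8  q5 
(> = start, * = accepting)

start=q0 accept=q5 q0-0->q1 q0-1->q2 q1-0->q1 q1-1->q1 q2-0->q3 q2-1->q1 q3-0->q1 q3-1->q4 q4-0->q5 q4-1->q1 q5-0->q5 q5-1->q6 q6-0->q6 q6-1->q7 q7-0->q7 q7-1->q8 q8-0->q8 q8-1->q5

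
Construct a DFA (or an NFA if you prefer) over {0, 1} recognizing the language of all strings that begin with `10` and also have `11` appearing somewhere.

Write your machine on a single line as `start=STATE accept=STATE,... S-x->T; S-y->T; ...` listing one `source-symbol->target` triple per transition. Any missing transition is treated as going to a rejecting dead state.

start=q0; accept=q7; q0-0->q1; q0-1->q2; q1-0->q1; q1-1->q3; q2-0->q4; q2-1->q5; q3-0->q1; q3-1->q5; q4-0->q4; q4-1->q6; q5-0->q5; q5-1->q5; q6-0->q4; q6-1->q7; q7-0->q7; q7-1->q7

Build one automaton per condition and run them in lockstep. One (4 states) tracks whether the input so far still matches the prefix `10`; the other (3 states) tracks whether and how much of `11` has been seen. Each combined state is a pair, one component from each; accept when both components accept.
An 8-state machine:
        0   1  
>  q0   q1  q2 
   q1   q1  q3 
   q2   q4  q5 
   q3   q1  q5 
   q4   q4  q6 
   q5   q5  q5 
   q6   q4  q7 
 * q7   q7  q7 
(> = start, * = accepting)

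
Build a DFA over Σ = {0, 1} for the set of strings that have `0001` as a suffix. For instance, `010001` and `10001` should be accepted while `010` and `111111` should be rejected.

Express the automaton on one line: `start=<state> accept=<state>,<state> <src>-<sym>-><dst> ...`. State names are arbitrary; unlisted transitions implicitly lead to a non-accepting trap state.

start=A accept=E A-0->B A-1->A B-0->C B-1->A C-0->D C-1->A D-0->D D-1->E E-0->B E-1->A

Remember how much of `0001` the current input suffix matches. State A means no match yet; B means the last symbol is `0`; C means the last 2 symbols are `00`; D means the last 3 symbols are `000`; E means the last 4 symbols are `0001`. Only E accepts. On a mismatch, fall back to the longest proper suffix that is still a prefix of `0001`.
A 5-state machine:
       0  1 
>  A   B  A 
   B   C  A 
   C   D  A 
   D   D  E 
 * E   B  A 
(> = start, * = accepting)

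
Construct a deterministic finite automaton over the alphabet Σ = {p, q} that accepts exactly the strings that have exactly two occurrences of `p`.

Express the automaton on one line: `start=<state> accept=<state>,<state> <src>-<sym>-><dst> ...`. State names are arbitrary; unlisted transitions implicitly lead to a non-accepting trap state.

Only the number of `p`s matters, and only up to 3. Make a chain S0 → S1 → S2 → S3 advanced by each `p` (with S3 absorbing); every other symbol self-loops. The accepting set is {S2}.
With 4 states:
        p   q  
>  S0   S1  S0 
   S1   S2  S1 
 * S2   S3  S2 
   S3   S3  S3 
(> = start, * = accepting)

start=S0 accept=S2 S0-p->S1 S0-q->S0 S1-p->S2 S1-q->S1 S2-p->S3 S2-q->S2 S3-p->S3 S3-q->S3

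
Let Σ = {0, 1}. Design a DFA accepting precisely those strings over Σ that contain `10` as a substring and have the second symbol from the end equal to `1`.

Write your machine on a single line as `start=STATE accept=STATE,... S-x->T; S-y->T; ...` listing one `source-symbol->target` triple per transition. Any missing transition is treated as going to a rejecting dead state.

start=s0; accept=s5,s9; s0-0->s1; s0-1->s2; s1-0->s3; s1-1->s4; s2-0->s5; s2-1->s6; s3-0->s3; s3-1->s4; s4-0->s5; s4-1->s6; s5-0->s7; s5-1->s8; s6-0->s5; s6-1->s6; s7-0->s7; s7-1->s8; s8-0->s5; s8-1->s9; s9-0->s5; s9-1->s9

Build one automaton per condition and run them in lockstep. The first has 3 states tracking whether and how much of `10` has been seen; the second has 7 states tracking the last 2 symbols read. A product state is a pair (one from each), accepting exactly when both do.
With 10 states:
        0   1  
>  s0   s1  s2 
   s1   s3  s4 
   s2   s5  s6 
   s3   s3  s4 
   s4   s5  s6 
 * s5   s7  s8 
   s6   s5  s6 
   s7   s7  s8 
   s8   s5  s9 
 * s9   s5  s9 
(> = start, * = accepting)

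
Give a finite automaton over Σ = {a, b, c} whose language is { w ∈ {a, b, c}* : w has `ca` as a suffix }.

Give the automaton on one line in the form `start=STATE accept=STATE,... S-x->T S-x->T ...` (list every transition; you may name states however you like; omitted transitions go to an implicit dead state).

Remember how much of `ca` the current input suffix matches. State s0 means no match yet; s1 means the last symbol is `c`; s2 means the last 2 symbols are `ca`. Only s2 accepts. On a mismatch, fall back to the longest proper suffix that is still a prefix of `ca`.
With 3 states:
        a   b   c  
>  s0   s0  s0  s1 
   s1   s2  s0  s1 
 * s2   s0  s0  s1 
(> = start, * = accepting)

start=s0 accept=s2 s0-a->s0 s0-b->s0 s0-c->s1 s1-a->s2 s1-b->s0 s1-c->s1 s2-a->s0 s2-b->s0 s2-c->s1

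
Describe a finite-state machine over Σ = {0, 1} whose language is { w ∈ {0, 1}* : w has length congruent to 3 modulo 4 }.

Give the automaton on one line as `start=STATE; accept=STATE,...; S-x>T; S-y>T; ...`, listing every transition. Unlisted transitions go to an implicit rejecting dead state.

start=q0; accept=q3; q0-0>q1; q0-1>q1; q1-0>q2; q1-1>q2; q2-0>q3; q2-1>q3; q3-0>q0; q3-1>q0

Only the length mod 4 matters, so use a 4-cycle: from any state, every input symbol moves to the next state, wrapping q3 back to q0. Mark q3 accepting.
        0   1  
>  q0   q1  q1 
   q1   q2  q2 
   q2   q3  q3 
 * q3   q0  q0 
(> = start, * = accepting)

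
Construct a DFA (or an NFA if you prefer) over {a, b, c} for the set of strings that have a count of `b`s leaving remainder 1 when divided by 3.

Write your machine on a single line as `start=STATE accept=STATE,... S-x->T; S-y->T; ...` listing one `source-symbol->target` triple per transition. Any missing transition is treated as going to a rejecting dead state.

Keep the running count of `b`s modulo 3: each `b` advances along the cycle s0 → s1 → s2 → s0 while other symbols loop. Accept at s1.
        a   b   c  
>  s0   s0  s1  s0 
 * s1   s1  s2  s1 
   s2   s2  s0  s2 
(> = start, * = accepting)

start=s0; accept=s1; s0-a->s0; s0-b->s1; s0-c->s0; s1-a->s1; s1-b->s2; s1-c->s1; s2-a->s2; s2-b->s0; s2-c->s2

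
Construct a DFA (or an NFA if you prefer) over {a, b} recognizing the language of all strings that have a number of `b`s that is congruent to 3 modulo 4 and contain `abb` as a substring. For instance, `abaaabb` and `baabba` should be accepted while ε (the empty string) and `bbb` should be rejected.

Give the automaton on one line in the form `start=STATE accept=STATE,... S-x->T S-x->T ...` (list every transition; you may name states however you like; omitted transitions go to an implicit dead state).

start=s0 accept=s10 s0-a->s1 s0-b->s2 s1-a->s1 s1-b->s3 s2-a->s4 s2-b->s5 s3-a->s4 s3-b->s6 s4-a->s4 s4-b->s7 s5-a->s8 s5-b->s9 s6-a->s6 s6-b->s10 s7-a->s8 s7-b->s10 s8-a->s8 s8-b->s11 s9-a->s12 s9-b->s0 s10-a->s10 s10-b->s13 s11-a->s12 s11-b->s13 s12-a->s12 s12-b->s14 s13-a->s13 s13-b->s15 s14-a->s1 s14-b->s15 s15-a->s15 s15-b->s6

Handle the two conditions separately and then intersect. One (4 states) tracks the count of `b`s modulo 4; the other (4 states) tracks whether and how much of `abb` has been seen. Each combined state is a pair, one component from each; accept when both components accept.
With 16 states:
          a    b  
>  s0     s1   s2 
   s1     s1   s3 
   s2     s4   s5 
   s3     s4   s6 
   s4     s4   s7 
   s5     s8   s9 
   s6     s6  s10 
   s7     s8  s10 
   s8     s8  s11 
   s9    s12   s0 
 * s10   s10  s13 
   s11   s12  s13 
   s12   s12  s14 
   s13   s13  s15 
   s14    s1  s15 
   s15   s15   s6 
(> = start, * = accepting)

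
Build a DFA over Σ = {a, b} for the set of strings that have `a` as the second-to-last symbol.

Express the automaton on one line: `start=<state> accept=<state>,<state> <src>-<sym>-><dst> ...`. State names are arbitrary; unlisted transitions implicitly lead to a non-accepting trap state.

start=S0 accept=S3,S4 S0-a->S1 S0-b->S2 S1-a->S3 S1-b->S4 S2-a->S5 S2-b->S6 S3-a->S3 S3-b->S4 S4-a->S5 S4-b->S6 S5-a->S3 S5-b->S4 S6-a->S5 S6-b->S6

A DFA must remember the last 2 symbols (since which symbol is second-to-last isn't known until the input ends). Use one state per possible window of the last ≤2 symbols; accept from those whose window starts with `a`.
        a   b  
>  S0   S1  S2 
   S1   S3  S4 
   S2   S5  S6 
 * S3   S3  S4 
 * S4   S5  S6 
   S5   S3  S4 
   S6   S5  S6 
(> = start, * = accepting)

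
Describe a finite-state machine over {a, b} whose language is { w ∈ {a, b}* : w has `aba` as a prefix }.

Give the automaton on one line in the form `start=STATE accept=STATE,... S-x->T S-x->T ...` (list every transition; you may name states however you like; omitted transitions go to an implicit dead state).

Check the first 3 symbols one by one: s0 through s2 record how many have matched `aba` so far; any wrong symbol goes to the dead state s4. After all 3 match we enter the accepting sink s3.
        a   b  
>  s0   s1  s4 
   s1   s4  s2 
   s2   s3  s4 
 * s3   s3  s3 
   s4   s4  s4 
(> = start, * = accepting)

start=s0 accept=s3 s0-a->s1 s0-b->s4 s1-a->s4 s1-b->s2 s2-a->s3 s2-b->s4 s3-a->s3 s3-b->s3 s4-a->s4 s4-b->s4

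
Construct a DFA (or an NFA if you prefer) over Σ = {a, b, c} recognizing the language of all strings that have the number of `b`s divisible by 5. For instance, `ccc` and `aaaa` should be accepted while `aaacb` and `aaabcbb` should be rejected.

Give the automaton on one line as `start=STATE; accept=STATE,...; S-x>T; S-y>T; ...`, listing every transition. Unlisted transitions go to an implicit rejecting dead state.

Keep the running count of `b`s modulo 5: each `b` advances along the cycle q0 → q1 → q2 → q3 → q4 → q0 while other symbols loop. Accept at q0.
5 states suffice.
        a   b   c  
>* q0   q0  q1  q0 
   q1   q1  q2  q1 
   q2   q2  q3  q2 
   q3   q3  q4  q3 
   q4   q4  q0  q4 
(> = start, * = accepting)

start=q0; accept=q0; q0-a>q0; q0-b>q1; q0-c>q0; q1-a>q1; q1-b>q2; q1-c>q1; q2-a>q2; q2-b>q3; q2-c>q2; q3-a>q3; q3-b>q4; q3-c>q3; q4-a>q4; q4-b>q0; q4-c>q4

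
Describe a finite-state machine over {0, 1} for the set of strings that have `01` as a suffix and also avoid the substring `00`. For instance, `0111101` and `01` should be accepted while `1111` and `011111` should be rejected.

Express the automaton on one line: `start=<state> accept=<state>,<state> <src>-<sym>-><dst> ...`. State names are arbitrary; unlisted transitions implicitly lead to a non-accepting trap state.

start=s0 accept=s3 s0-0->s1 s0-1->s0 s1-0->s2 s1-1->s3 s2-0->s2 s2-1->s2 s3-0->s1 s3-1->s0

Run two small machines in parallel and take their product. One (3 states) tracks how much of the suffix `01` has currently been matched; the other (3 states) tracks partial matches of the forbidden pattern `00`. Each combined state is a pair, one component from each; accept when both components accept. Minimizing collapses redundant product states.
4 states suffice.
        0   1  
>  s0   s1  s0 
   s1   s2  s3 
   s2   s2  s2 
 * s3   s1  s0 
(> = start, * = accepting)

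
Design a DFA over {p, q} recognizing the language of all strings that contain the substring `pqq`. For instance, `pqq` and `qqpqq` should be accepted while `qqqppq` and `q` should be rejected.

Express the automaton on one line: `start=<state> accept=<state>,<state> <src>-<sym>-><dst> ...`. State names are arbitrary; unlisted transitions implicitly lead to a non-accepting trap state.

start=s0 accept=s3 s0-p->s1 s0-q->s0 s1-p->s1 s1-q->s2 s2-p->s1 s2-q->s3 s3-p->s3 s3-q->s3

Track how much of `pqq` has been matched so far: state s0 is no progress, s3 is the absorbing accept state reached once `pqq` has occurred. Intermediate states record partial matches; on a mismatch, fall back to the longest reusable overlap.
4 states suffice.
        p   q  
>  s0   s1  s0 
   s1   s1  s2 
   s2   s1  s3 
 * s3   s3  s3 
(> = start, * = accepting)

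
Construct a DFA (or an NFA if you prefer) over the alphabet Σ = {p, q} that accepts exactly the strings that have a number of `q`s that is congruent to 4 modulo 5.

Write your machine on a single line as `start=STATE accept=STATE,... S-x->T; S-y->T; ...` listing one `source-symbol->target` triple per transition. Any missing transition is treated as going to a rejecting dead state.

start=A; accept=E; A-p->A; A-q->B; B-p->B; B-q->C; C-p->C; C-q->D; D-p->D; D-q->E; E-p->E; E-q->A

The only thing that matters is how many `q`s have appeared, reduced mod 5. Use one state per residue: A for 0, …, E for 4. Reading `q` moves to the next residue; anything else stays put. E is accepting.
A 5-state machine:
       p  q 
>  A   A  B 
   B   B  C 
   C   C  D 
   D   D  E 
 * E   E  A 
(> = start, * = accepting)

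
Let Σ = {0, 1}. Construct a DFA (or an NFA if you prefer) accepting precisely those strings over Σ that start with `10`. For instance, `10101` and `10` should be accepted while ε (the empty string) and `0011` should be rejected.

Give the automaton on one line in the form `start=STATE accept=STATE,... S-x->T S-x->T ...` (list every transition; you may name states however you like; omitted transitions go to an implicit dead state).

start=A accept=C A-0->D A-1->B B-0->C B-1->D C-0->C C-1->C D-0->D D-1->D

Check the first 2 symbols one by one: A through B record how many have matched `10` so far; any wrong symbol goes to the dead state D. After all 2 match we enter the accepting sink C.
A 4-state machine:
       0  1 
>  A   D  B 
   B   C  D 
 * C   C  C 
   D   D  D 
(> = start, * = accepting)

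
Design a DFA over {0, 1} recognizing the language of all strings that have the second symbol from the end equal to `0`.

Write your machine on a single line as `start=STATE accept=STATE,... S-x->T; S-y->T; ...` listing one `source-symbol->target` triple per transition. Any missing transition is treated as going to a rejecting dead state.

start=q0; accept=q3,q4; q0-0->q1; q0-1->q2; q1-0->q3; q1-1->q4; q2-0->q5; q2-1->q6; q3-0->q3; q3-1->q4; q4-0->q5; q4-1->q6; q5-0->q3; q5-1->q4; q6-0->q5; q6-1->q6

Because acceptance depends on a position counted from the end, the machine has to buffer the most recent 2 symbols. Make each state the string of the last up-to-2 symbols read; on input `x` shift the window left and append `x`. Accept when the buffered window has length 2 and begins with `0`.
7 states suffice.
        0   1  
>  q0   q1  q2 
   q1   q3  q4 
   q2   q5  q6 
 * q3   q3  q4 
 * q4   q5  q6 
   q5   q3  q4 
   q6   q5  q6 
(> = start, * = accepting)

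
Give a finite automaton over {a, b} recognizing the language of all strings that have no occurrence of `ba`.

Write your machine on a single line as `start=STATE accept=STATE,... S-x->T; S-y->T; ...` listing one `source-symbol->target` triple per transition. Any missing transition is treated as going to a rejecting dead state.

start=q0; accept=q0,q1; q0-a->q0; q0-b->q1; q1-a->q2; q1-b->q1; q2-a->q2; q2-b->q2

This is the complement of 'contains `ba`'. Use the same substring-matching states — q0 through q2 holding how much of `ba` has just been matched — but flip the accepting set: everything except the trap q2 accepts.
A 3-state machine:
        a   b  
>* q0   q0  q1 
 * q1   q2  q1 
   q2   q2  q2 
(> = start, * = accepting)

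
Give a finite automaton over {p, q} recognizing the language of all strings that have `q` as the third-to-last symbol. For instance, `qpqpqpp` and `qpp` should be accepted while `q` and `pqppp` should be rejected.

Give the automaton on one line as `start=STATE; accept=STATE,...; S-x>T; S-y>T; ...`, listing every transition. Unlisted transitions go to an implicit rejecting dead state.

Because acceptance depends on a position counted from the end, the machine has to buffer the most recent 3 symbols. Make each state the string of the last up-to-3 symbols read; on input `x` shift the window left and append `x`. Accept when the buffered window has length 3 and begins with `q`.
          p    q  
>  S0     S1   S2 
   S1     S3   S4 
   S2     S5   S6 
   S3     S7   S8 
   S4     S9  S10 
   S5    S11  S12 
   S6    S13  S14 
   S7     S7   S8 
   S8     S9  S10 
   S9    S11  S12 
   S10   S13  S14 
 * S11    S7   S8 
 * S12    S9  S10 
 * S13   S11  S12 
 * S14   S13  S14 
(> = start, * = accepting)

start=S0; accept=S11,S12,S13,S14; S0-p>S1; S0-q>S2; S1-p>S3; S1-q>S4; S2-p>S5; S2-q>S6; S3-p>S7; S3-q>S8; S4-p>S9; S4-q>S10; S5-p>S11; S5-q>S12; S6-p>S13; S6-q>S14; S7-p>S7; S7-q>S8; S8-p>S9; S8-q>S10; S9-p>S11; S9-q>S12; S10-p>S13; S10-q>S14; S11-p>S7; S11-q>S8; S12-p>S9; S12-q>S10; S13-p>S11; S13-q>S12; S14-p>S13; S14-q>S14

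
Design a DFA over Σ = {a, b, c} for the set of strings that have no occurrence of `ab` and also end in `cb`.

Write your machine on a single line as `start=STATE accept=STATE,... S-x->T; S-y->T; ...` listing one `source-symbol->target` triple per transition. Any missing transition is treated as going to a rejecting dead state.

start=q0; accept=q4; q0-a->q1; q0-b->q0; q0-c->q2; q1-a->q1; q1-b->q3; q1-c->q2; q2-a->q1; q2-b->q4; q2-c->q2; q3-a->q3; q3-b->q3; q3-c->q3; q4-a->q1; q4-b->q0; q4-c->q2

Handle the two conditions separately and then intersect. One (3 states) tracks partial matches of the forbidden pattern `ab`; the other (3 states) tracks how much of the suffix `cb` has currently been matched. Each combined state is a pair, one component from each; accept when both components accept. After merging equivalent states the machine shrinks.
A 5-state machine:
        a   b   c  
>  q0   q1  q0  q2 
   q1   q1  q3  q2 
   q2   q1  q4  q2 
   q3   q3  q3  q3 
 * q4   q1  q0  q2 
(> = start, * = accepting)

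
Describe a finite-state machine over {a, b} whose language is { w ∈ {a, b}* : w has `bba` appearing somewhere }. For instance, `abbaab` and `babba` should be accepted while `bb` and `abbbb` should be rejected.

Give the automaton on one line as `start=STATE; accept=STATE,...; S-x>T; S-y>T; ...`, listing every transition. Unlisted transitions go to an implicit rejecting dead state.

States s0..s2 record the length of the longest prefix of `bba` that matches the current input suffix. Reaching s3 means `bba` has been seen, and we stay there forever. Accept from s3.
With 4 states:
        a   b  
>  s0   s0  s1 
   s1   s0  s2 
   s2   s3  s2 
 * s3   s3  s3 
(> = start, * = accepting)

start=s0; accept=s3; s0-a>s0; s0-b>s1; s1-a>s0; s1-b>s2; s2-a>s3; s2-b>s2; s3-a>s3; s3-b>s3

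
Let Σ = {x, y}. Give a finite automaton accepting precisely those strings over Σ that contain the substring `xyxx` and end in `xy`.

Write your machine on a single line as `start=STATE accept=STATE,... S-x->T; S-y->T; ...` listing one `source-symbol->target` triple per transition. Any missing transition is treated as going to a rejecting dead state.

Run two small machines in parallel and take their product. The first has 5 states tracking whether and how much of `xyxx` has been seen; the second has 3 states tracking how much of the suffix `xy` has currently been matched. A product state is a pair (one from each), accepting exactly when both do.
With 7 states:
        x   y  
>  q0   q1  q0 
   q1   q1  q2 
   q2   q3  q0 
   q3   q4  q2 
   q4   q4  q5 
 * q5   q4  q6 
   q6   q4  q6 
(> = start, * = accepting)

start=q0; accept=q5; q0-x->q1; q0-y->q0; q1-x->q1; q1-y->q2; q2-x->q3; q2-y->q0; q3-x->q4; q3-y->q2; q4-x->q4; q4-y->q5; q5-x->q4; q5-y->q6; q6-x->q4; q6-y->q6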